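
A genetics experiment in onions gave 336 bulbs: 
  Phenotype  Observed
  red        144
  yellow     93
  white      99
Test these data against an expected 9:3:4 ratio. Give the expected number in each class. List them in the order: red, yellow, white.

Total ratio parts = 16. Expected numbers out of 336:
  red: 336 × 9/16 = 189
  yellow: 336 × 3/16 = 63
  white: 336 × 4/16 = 84

189, 63, 84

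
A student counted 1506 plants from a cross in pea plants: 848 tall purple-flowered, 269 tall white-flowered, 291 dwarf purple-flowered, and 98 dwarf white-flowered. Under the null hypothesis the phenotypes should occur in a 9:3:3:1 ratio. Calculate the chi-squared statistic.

Under the 9:3:3:1 hypothesis (Σ ratio = 16, N = 1506):
  tall purple-flowered: 1506 × 9/16 = 847.125
  tall white-flowered: 1506 × 3/16 = 282.375
  dwarf purple-flowered: 1506 × 3/16 = 282.375
  dwarf white-flowered: 1506 × 1/16 = 94.125
χ² = Σ (O − E)² / E
  tall purple-flowered: (848 − 847.125)² / 847.125 = 0.0009
  tall white-flowered: (269 − 282.375)² / 282.375 = 0.6335
  dwarf purple-flowered: (291 − 282.375)² / 282.375 = 0.2634
  dwarf white-flowered: (98 − 94.125)² / 94.125 = 0.1595
χ² = 0.0009 + 0.6335 + 0.2634 + 0.1595 = 1.0573 ≈ 1.057

1.057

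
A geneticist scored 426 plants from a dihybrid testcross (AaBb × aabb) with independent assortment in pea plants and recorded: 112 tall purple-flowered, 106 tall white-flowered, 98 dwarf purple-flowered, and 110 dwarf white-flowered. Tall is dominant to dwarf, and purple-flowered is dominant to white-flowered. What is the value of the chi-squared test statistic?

A dihybrid testcross with independent assortment gives a 1:1:1:1 ratio.
The 1:1:1:1 ratio has 4 parts, so with N = 426 the expected counts are:
  tall purple-flowered: 426 × 1/4 = 106.5
  tall white-flowered: 426 × 1/4 = 106.5
  dwarf purple-flowered: 426 × 1/4 = 106.5
  dwarf white-flowered: 426 × 1/4 = 106.5
χ² = Σ (O − E)² / E
  tall purple-flowered: (112 − 106.5)² / 106.5 = 0.2840
  tall white-flowered: (106 − 106.5)² / 106.5 = 0.0023
  dwarf purple-flowered: (98 − 106.5)² / 106.5 = 0.6784
  dwarf white-flowered: (110 − 106.5)² / 106.5 = 0.1150
χ² = 0.2840 + 0.0023 + 0.6784 + 0.1150 = 1.0797 ≈ 1.080

1.080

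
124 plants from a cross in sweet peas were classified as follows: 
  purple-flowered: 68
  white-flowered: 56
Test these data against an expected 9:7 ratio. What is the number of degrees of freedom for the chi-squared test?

A goodness-of-fit test with 2 phenotype classes has df = 2 − 1 = 1.

1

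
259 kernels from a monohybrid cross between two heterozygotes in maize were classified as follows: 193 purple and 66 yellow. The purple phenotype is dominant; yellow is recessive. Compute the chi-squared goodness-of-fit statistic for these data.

0.032

For a monohybrid cross between heterozygotes with complete dominance, the expected phenotypic ratio is 3:1.
Total ratio parts = 4. Expected numbers out of 259:
  purple: 259 × 3/4 = 194.25
  yellow: 259 × 1/4 = 64.75
χ² = Σ (O − E)² / E
  purple: (193 − 194.25)² / 194.25 = 0.0080
  yellow: (66 − 64.75)² / 64.75 = 0.0241
χ² = 0.0080 + 0.0241 = 0.0321 ≈ 0.032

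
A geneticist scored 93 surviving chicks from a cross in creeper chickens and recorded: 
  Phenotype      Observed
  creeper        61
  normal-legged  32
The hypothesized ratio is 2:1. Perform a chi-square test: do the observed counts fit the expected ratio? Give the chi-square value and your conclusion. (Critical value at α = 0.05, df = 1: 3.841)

0.048; consistent

Total ratio parts = 3. Expected numbers out of 93:
  creeper: 93 × 2/3 = 62
  normal-legged: 93 × 1/3 = 31
χ² = Σ (O − E)² / E
  creeper: (61 − 62)² / 62 = 0.0161
  normal-legged: (32 − 31)² / 31 = 0.0323
χ² = 0.0161 + 0.0323 = 0.0484 ≈ 0.048
Degrees of freedom = 2 − 1 = 1; critical value at α = 0.05 is 3.841.
Since 0.048 < 3.841, we fail to reject the null hypothesis — the data are consistent with the 2:1 ratio.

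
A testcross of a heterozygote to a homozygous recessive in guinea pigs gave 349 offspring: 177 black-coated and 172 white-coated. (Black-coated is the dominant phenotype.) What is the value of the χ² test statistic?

A testcross of a heterozygote (Aa × aa) gives a 1:1 phenotypic ratio.
Total ratio parts = 2. Expected numbers out of 349:
  black-coated: 349 × 1/2 = 174.5
  white-coated: 349 × 1/2 = 174.5
χ² = Σ (O − E)² / E
  black-coated: (177 − 174.5)² / 174.5 = 0.0358
  white-coated: (172 − 174.5)² / 174.5 = 0.0358
χ² = 0.0358 + 0.0358 = 0.0716 ≈ 0.072

0.072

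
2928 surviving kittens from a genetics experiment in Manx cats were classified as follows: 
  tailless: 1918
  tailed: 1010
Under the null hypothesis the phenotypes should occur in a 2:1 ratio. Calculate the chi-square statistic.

1.777

Expected counts for N = 2928 under a 2:1 ratio (total parts = 3):
  tailless: 2928 × 2/3 = 1952
  tailed: 2928 × 1/3 = 976
χ² = Σ (O − E)² / E
  tailless: (1918 − 1952)² / 1952 = 0.5922
  tailed: (1010 − 976)² / 976 = 1.1844
χ² = 0.5922 + 1.1844 = 1.7766 ≈ 1.777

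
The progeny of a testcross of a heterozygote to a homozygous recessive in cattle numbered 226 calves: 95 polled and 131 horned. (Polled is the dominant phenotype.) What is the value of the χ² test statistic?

A testcross of a heterozygote (Aa × aa) gives a 1:1 phenotypic ratio.
Under the 1:1 hypothesis (Σ ratio = 2, N = 226):
  polled: 226 × 1/2 = 113
  horned: 226 × 1/2 = 113
χ² = Σ (O − E)² / E
  polled: (95 − 113)² / 113 = 2.8673
  horned: (131 − 113)² / 113 = 2.8673
χ² = 2.8673 + 2.8673 = 5.7346 ≈ 5.735

5.735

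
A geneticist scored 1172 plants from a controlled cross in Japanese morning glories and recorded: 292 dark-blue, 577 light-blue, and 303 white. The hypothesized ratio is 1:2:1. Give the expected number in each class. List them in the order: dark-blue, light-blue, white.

293, 586, 293

Expected counts for N = 1172 under a 1:2:1 ratio (total parts = 4):
  dark-blue: 1172 × 1/4 = 293
  light-blue: 1172 × 2/4 = 586
  white: 1172 × 1/4 = 293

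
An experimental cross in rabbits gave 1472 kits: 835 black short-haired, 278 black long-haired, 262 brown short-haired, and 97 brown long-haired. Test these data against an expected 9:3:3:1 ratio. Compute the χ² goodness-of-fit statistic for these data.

1.056

The 9:3:3:1 ratio has 16 parts, so with N = 1472 the expected counts are:
  black short-haired: 1472 × 9/16 = 828
  black long-haired: 1472 × 3/16 = 276
  brown short-haired: 1472 × 3/16 = 276
  brown long-haired: 1472 × 1/16 = 92
χ² = Σ (O − E)² / E
  black short-haired: (835 − 828)² / 828 = 0.0592
  black long-haired: (278 − 276)² / 276 = 0.0145
  brown short-haired: (262 − 276)² / 276 = 0.7101
  brown long-haired: (97 − 92)² / 92 = 0.2717
χ² = 0.0592 + 0.0145 + 0.7101 + 0.2717 = 1.0555 ≈ 1.056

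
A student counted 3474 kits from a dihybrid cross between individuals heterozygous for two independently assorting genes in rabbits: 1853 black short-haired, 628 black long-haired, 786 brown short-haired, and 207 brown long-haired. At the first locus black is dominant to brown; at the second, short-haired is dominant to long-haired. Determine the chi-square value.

A dihybrid F₂ with independent assortment and complete dominance at both loci gives a 9:3:3:1 phenotypic ratio.
Under the 9:3:3:1 hypothesis (Σ ratio = 16, N = 3474):
  black short-haired: 3474 × 9/16 = 1954.125
  black long-haired: 3474 × 3/16 = 651.375
  brown short-haired: 3474 × 3/16 = 651.375
  brown long-haired: 3474 × 1/16 = 217.125
χ² = Σ (O − E)² / E
  black short-haired: (1853 − 1954.125)² / 1954.125 = 5.2332
  black long-haired: (628 − 651.375)² / 651.375 = 0.8388
  brown short-haired: (786 − 651.375)² / 651.375 = 27.8241
  brown long-haired: (207 − 217.125)² / 217.125 = 0.4722
χ² = 5.2332 + 0.8388 + 27.8241 + 0.4722 = 34.3683 ≈ 34.368

34.368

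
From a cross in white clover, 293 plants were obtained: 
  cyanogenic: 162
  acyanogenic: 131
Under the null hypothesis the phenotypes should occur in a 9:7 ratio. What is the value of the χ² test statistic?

Under the 9:7 hypothesis (Σ ratio = 16, N = 293):
  cyanogenic: 293 × 9/16 = 164.8125
  acyanogenic: 293 × 7/16 = 128.1875
χ² = Σ (O − E)² / E
  cyanogenic: (162 − 164.8125)² / 164.8125 = 0.0480
  acyanogenic: (131 − 128.1875)² / 128.1875 = 0.0617
χ² = 0.0480 + 0.0617 = 0.1097 ≈ 0.110

0.110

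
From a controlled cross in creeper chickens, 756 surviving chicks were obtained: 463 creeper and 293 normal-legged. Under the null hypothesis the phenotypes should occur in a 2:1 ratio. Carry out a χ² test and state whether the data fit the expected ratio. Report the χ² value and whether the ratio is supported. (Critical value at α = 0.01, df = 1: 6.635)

10.006; not consistent

Under the 2:1 hypothesis (Σ ratio = 3, N = 756):
  creeper: 756 × 2/3 = 504
  normal-legged: 756 × 1/3 = 252
χ² = Σ (O − E)² / E
  creeper: (463 − 504)² / 504 = 3.3353
  normal-legged: (293 − 252)² / 252 = 6.6706
χ² = 3.3353 + 6.6706 = 10.0059 ≈ 10.006
Degrees of freedom = 2 − 1 = 1; critical value at α = 0.01 is 6.635.
Since 10.006 > 6.635, we reject the null hypothesis — the data do not fit the 2:1 ratio.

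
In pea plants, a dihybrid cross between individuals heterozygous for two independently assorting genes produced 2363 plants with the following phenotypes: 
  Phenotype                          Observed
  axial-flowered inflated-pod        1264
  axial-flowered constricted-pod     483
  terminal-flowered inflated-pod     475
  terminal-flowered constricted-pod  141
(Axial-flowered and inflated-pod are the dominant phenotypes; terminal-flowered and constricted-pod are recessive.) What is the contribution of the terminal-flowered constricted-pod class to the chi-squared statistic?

A dihybrid F₂ with independent assortment and complete dominance at both loci gives a 9:3:3:1 phenotypic ratio.
Under the 9:3:3:1 hypothesis (Σ ratio = 16, N = 2363):
  axial-flowered inflated-pod: 2363 × 9/16 = 1329.1875
  axial-flowered constricted-pod: 2363 × 3/16 = 443.0625
  terminal-flowered inflated-pod: 2363 × 3/16 = 443.0625
  terminal-flowered constricted-pod: 2363 × 1/16 = 147.6875
Contribution of terminal-flowered constricted-pod: (141 − 147.6875)² / 147.6875 = 0.3028

0.303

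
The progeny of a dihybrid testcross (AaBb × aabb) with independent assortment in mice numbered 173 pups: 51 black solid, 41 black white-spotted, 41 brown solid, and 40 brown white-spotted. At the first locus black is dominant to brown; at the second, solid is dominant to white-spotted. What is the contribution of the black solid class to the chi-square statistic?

A dihybrid testcross with independent assortment gives a 1:1:1:1 ratio.
Under the 1:1:1:1 hypothesis (Σ ratio = 4, N = 173):
  black solid: 173 × 1/4 = 43.25
  black white-spotted: 173 × 1/4 = 43.25
  brown solid: 173 × 1/4 = 43.25
  brown white-spotted: 173 × 1/4 = 43.25
Contribution of black solid: (51 − 43.25)² / 43.25 = 1.3887

1.389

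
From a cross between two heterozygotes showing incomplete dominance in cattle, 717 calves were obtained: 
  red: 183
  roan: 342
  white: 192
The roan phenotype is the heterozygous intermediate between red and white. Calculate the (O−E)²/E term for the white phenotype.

With incomplete dominance, a heterozygote × heterozygote cross gives a 1:2:1 phenotypic ratio.
The 1:2:1 ratio has 4 parts, so with N = 717 the expected counts are:
  red: 717 × 1/4 = 179.25
  roan: 717 × 2/4 = 358.5
  white: 717 × 1/4 = 179.25
Contribution of white: (192 − 179.25)² / 179.25 = 0.9069

0.907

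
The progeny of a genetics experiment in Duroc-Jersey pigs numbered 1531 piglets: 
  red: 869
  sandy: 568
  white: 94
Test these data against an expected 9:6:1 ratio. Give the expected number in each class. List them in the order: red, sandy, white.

Total ratio parts = 16. Expected numbers out of 1531:
  red: 1531 × 9/16 = 861.1875
  sandy: 1531 × 6/16 = 574.125
  white: 1531 × 1/16 = 95.6875

861.1875, 574.125, 95.6875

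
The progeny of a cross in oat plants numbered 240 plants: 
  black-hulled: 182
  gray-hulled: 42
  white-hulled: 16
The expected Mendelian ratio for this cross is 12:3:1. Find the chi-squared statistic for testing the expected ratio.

The 12:3:1 ratio has 16 parts, so with N = 240 the expected counts are:
  black-hulled: 240 × 12/16 = 180
  gray-hulled: 240 × 3/16 = 45
  white-hulled: 240 × 1/16 = 15
χ² = Σ (O − E)² / E
  black-hulled: (182 − 180)² / 180 = 0.0222
  gray-hulled: (42 − 45)² / 45 = 0.2000
  white-hulled: (16 − 15)² / 15 = 0.0667
χ² = 0.0222 + 0.2000 + 0.0667 = 0.2889 ≈ 0.289

0.289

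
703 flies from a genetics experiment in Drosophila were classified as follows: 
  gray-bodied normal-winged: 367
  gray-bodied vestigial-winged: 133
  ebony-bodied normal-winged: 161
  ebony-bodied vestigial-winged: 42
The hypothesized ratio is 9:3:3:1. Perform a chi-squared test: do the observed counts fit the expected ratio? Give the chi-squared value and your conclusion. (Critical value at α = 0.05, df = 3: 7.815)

8.604; not consistent

The 9:3:3:1 ratio has 16 parts, so with N = 703 the expected counts are:
  gray-bodied normal-winged: 703 × 9/16 = 395.4375
  gray-bodied vestigial-winged: 703 × 3/16 = 131.8125
  ebony-bodied normal-winged: 703 × 3/16 = 131.8125
  ebony-bodied vestigial-winged: 703 × 1/16 = 43.9375
χ² = Σ (O − E)² / E
  gray-bodied normal-winged: (367 − 395.4375)² / 395.4375 = 2.0451
  gray-bodied vestigial-winged: (133 − 131.8125)² / 131.8125 = 0.0107
  ebony-bodied normal-winged: (161 − 131.8125)² / 131.8125 = 6.4630
  ebony-bodied vestigial-winged: (42 − 43.9375)² / 43.9375 = 0.0854
χ² = 2.0451 + 0.0107 + 6.4630 + 0.0854 = 8.6042 ≈ 8.604
Degrees of freedom = 4 − 1 = 3; critical value at α = 0.05 is 7.815.
Since 8.604 > 7.815, we reject the null hypothesis — the data do not fit the 9:3:3:1 ratio.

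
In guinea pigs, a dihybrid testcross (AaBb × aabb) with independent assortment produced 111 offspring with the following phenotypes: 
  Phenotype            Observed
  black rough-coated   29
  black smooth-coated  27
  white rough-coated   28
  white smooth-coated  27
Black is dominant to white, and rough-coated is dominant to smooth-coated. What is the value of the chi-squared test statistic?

0.099

A dihybrid testcross with independent assortment gives a 1:1:1:1 ratio.
Under the 1:1:1:1 hypothesis (Σ ratio = 4, N = 111):
  black rough-coated: 111 × 1/4 = 27.75
  black smooth-coated: 111 × 1/4 = 27.75
  white rough-coated: 111 × 1/4 = 27.75
  white smooth-coated: 111 × 1/4 = 27.75
χ² = Σ (O − E)² / E
  black rough-coated: (29 − 27.75)² / 27.75 = 0.0563
  black smooth-coated: (27 − 27.75)² / 27.75 = 0.0203
  white rough-coated: (28 − 27.75)² / 27.75 = 0.0023
  white smooth-coated: (27 − 27.75)² / 27.75 = 0.0203
χ² = 0.0563 + 0.0203 + 0.0023 + 0.0203 = 0.0992 ≈ 0.099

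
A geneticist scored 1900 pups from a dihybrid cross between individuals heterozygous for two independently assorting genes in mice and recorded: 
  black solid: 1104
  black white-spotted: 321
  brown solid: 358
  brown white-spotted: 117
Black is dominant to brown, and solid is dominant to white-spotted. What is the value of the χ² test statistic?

A dihybrid F₂ with independent assortment and complete dominance at both loci gives a 9:3:3:1 phenotypic ratio.
Under the 9:3:3:1 hypothesis (Σ ratio = 16, N = 1900):
  black solid: 1900 × 9/16 = 1068.75
  black white-spotted: 1900 × 3/16 = 356.25
  brown solid: 1900 × 3/16 = 356.25
  brown white-spotted: 1900 × 1/16 = 118.75
χ² = Σ (O − E)² / E
  black solid: (1104 − 1068.75)² / 1068.75 = 1.1626
  black white-spotted: (321 − 356.25)² / 356.25 = 3.4879
  brown solid: (358 − 356.25)² / 356.25 = 0.0086
  brown white-spotted: (117 − 118.75)² / 118.75 = 0.0258
χ² = 1.1626 + 3.4879 + 0.0086 + 0.0258 = 4.6849 ≈ 4.685

4.685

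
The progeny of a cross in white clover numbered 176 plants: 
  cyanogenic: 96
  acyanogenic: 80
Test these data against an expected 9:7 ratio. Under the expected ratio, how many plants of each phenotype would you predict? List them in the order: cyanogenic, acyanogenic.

99, 77

The 9:7 ratio has 16 parts, so with N = 176 the expected counts are:
  cyanogenic: 176 × 9/16 = 99
  acyanogenic: 176 × 7/16 = 77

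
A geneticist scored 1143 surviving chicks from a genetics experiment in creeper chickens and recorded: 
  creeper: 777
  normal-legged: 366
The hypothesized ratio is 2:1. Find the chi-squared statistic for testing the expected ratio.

0.886

Total ratio parts = 3. Expected numbers out of 1143:
  creeper: 1143 × 2/3 = 762
  normal-legged: 1143 × 1/3 = 381
χ² = Σ (O − E)² / E
  creeper: (777 − 762)² / 762 = 0.2953
  normal-legged: (366 − 381)² / 381 = 0.5906
χ² = 0.2953 + 0.5906 = 0.8859 ≈ 0.886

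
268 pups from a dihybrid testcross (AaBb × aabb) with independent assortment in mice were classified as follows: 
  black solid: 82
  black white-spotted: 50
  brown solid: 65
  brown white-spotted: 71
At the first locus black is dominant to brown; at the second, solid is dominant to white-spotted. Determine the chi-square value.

7.970

A dihybrid testcross with independent assortment gives a 1:1:1:1 ratio.
The 1:1:1:1 ratio has 4 parts, so with N = 268 the expected counts are:
  black solid: 268 × 1/4 = 67
  black white-spotted: 268 × 1/4 = 67
  brown solid: 268 × 1/4 = 67
  brown white-spotted: 268 × 1/4 = 67
χ² = Σ (O − E)² / E
  black solid: (82 − 67)² / 67 = 3.3582
  black white-spotted: (50 − 67)² / 67 = 4.3134
  brown solid: (65 − 67)² / 67 = 0.0597
  brown white-spotted: (71 − 67)² / 67 = 0.2388
χ² = 3.3582 + 4.3134 + 0.0597 + 0.2388 = 7.9701 ≈ 7.970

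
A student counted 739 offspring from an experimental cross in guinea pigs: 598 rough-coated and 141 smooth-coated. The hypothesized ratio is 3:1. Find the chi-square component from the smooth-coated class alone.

Under the 3:1 hypothesis (Σ ratio = 4, N = 739):
  rough-coated: 739 × 3/4 = 554.25
  smooth-coated: 739 × 1/4 = 184.75
Contribution of smooth-coated: (141 − 184.75)² / 184.75 = 10.3603

10.360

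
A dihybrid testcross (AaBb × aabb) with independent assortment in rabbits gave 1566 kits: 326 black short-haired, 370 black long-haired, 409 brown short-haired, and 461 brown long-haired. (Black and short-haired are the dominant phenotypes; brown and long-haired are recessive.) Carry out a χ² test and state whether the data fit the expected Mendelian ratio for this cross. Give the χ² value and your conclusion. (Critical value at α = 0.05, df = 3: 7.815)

25.259; not consistent

A dihybrid testcross with independent assortment gives a 1:1:1:1 ratio.
The 1:1:1:1 ratio has 4 parts, so with N = 1566 the expected counts are:
  black short-haired: 1566 × 1/4 = 391.5
  black long-haired: 1566 × 1/4 = 391.5
  brown short-haired: 1566 × 1/4 = 391.5
  brown long-haired: 1566 × 1/4 = 391.5
χ² = Σ (O − E)² / E
  black short-haired: (326 − 391.5)² / 391.5 = 10.9585
  black long-haired: (370 − 391.5)² / 391.5 = 1.1807
  brown short-haired: (409 − 391.5)² / 391.5 = 0.7822
  brown long-haired: (461 − 391.5)² / 391.5 = 12.3378
χ² = 10.9585 + 1.1807 + 0.7822 + 12.3378 = 25.2592 ≈ 25.259
Degrees of freedom = 4 − 1 = 3; critical value at α = 0.05 is 7.815.
Since 25.259 > 7.815, we reject the null hypothesis — the data do not fit the 1:1:1:1 ratio.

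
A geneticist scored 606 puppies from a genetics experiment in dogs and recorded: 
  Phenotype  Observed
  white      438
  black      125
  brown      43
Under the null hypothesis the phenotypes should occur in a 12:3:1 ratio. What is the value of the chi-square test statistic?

The 12:3:1 ratio has 16 parts, so with N = 606 the expected counts are:
  white: 606 × 12/16 = 454.5
  black: 606 × 3/16 = 113.625
  brown: 606 × 1/16 = 37.875
χ² = Σ (O − E)² / E
  white: (438 − 454.5)² / 454.5 = 0.5990
  black: (125 − 113.625)² / 113.625 = 1.1388
  brown: (43 − 37.875)² / 37.875 = 0.6935
χ² = 0.5990 + 1.1388 + 0.6935 = 2.4313 ≈ 2.431

2.431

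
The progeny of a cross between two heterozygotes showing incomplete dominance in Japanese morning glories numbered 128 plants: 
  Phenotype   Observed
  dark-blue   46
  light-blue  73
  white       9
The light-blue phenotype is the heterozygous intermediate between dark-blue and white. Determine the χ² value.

23.922

With incomplete dominance, a heterozygote × heterozygote cross gives a 1:2:1 phenotypic ratio.
Expected counts for N = 128 under a 1:2:1 ratio (total parts = 4):
  dark-blue: 128 × 1/4 = 32
  light-blue: 128 × 2/4 = 64
  white: 128 × 1/4 = 32
χ² = Σ (O − E)² / E
  dark-blue: (46 − 32)² / 32 = 6.1250
  light-blue: (73 − 64)² / 64 = 1.2656
  white: (9 − 32)² / 32 = 16.5312
χ² = 6.1250 + 1.2656 + 16.5312 = 23.9218 ≈ 23.922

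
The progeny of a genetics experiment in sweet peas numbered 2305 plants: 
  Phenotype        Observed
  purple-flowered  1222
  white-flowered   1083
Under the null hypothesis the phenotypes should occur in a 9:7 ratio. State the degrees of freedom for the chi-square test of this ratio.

1

A goodness-of-fit test with 2 phenotype classes has df = 2 − 1 = 1.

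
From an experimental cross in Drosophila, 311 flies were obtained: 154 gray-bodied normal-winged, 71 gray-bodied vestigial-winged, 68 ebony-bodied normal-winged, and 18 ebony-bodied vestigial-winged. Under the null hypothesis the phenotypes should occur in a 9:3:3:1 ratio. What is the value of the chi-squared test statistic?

6.982

Under the 9:3:3:1 hypothesis (Σ ratio = 16, N = 311):
  gray-bodied normal-winged: 311 × 9/16 = 174.9375
  gray-bodied vestigial-winged: 311 × 3/16 = 58.3125
  ebony-bodied normal-winged: 311 × 3/16 = 58.3125
  ebony-bodied vestigial-winged: 311 × 1/16 = 19.4375
χ² = Σ (O − E)² / E
  gray-bodied normal-winged: (154 − 174.9375)² / 174.9375 = 2.5059
  gray-bodied vestigial-winged: (71 − 58.3125)² / 58.3125 = 2.7605
  ebony-bodied normal-winged: (68 − 58.3125)² / 58.3125 = 1.6094
  ebony-bodied vestigial-winged: (18 − 19.4375)² / 19.4375 = 0.1063
χ² = 2.5059 + 2.7605 + 1.6094 + 0.1063 = 6.9821 ≈ 6.982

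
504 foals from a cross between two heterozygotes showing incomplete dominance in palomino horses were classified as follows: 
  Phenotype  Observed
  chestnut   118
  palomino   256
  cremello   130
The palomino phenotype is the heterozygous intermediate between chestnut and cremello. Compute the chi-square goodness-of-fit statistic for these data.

0.698

With incomplete dominance, a heterozygote × heterozygote cross gives a 1:2:1 phenotypic ratio.
Total ratio parts = 4. Expected numbers out of 504:
  chestnut: 504 × 1/4 = 126
  palomino: 504 × 2/4 = 252
  cremello: 504 × 1/4 = 126
χ² = Σ (O − E)² / E
  chestnut: (118 − 126)² / 126 = 0.5079
  palomino: (256 − 252)² / 252 = 0.0635
  cremello: (130 − 126)² / 126 = 0.1270
χ² = 0.5079 + 0.0635 + 0.1270 = 0.6984 ≈ 0.698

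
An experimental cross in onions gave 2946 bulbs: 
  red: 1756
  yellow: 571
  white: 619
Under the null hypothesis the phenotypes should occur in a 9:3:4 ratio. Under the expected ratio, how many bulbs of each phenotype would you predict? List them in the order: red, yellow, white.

1657.125, 552.375, 736.5

Total ratio parts = 16. Expected numbers out of 2946:
  red: 2946 × 9/16 = 1657.125
  yellow: 2946 × 3/16 = 552.375
  white: 2946 × 4/16 = 736.5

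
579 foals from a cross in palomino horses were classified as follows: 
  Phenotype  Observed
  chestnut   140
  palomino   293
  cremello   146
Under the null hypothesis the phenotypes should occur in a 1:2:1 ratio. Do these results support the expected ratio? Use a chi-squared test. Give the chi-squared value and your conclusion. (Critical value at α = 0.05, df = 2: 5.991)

Total ratio parts = 4. Expected numbers out of 579:
  chestnut: 579 × 1/4 = 144.75
  palomino: 579 × 2/4 = 289.5
  cremello: 579 × 1/4 = 144.75
χ² = Σ (O − E)² / E
  chestnut: (140 − 144.75)² / 144.75 = 0.1559
  palomino: (293 − 289.5)² / 289.5 = 0.0423
  cremello: (146 − 144.75)² / 144.75 = 0.0108
χ² = 0.1559 + 0.0423 + 0.0108 = 0.209
Degrees of freedom = 3 − 1 = 2; critical value at α = 0.05 is 5.991.
Since 0.209 < 5.991, we fail to reject the null hypothesis — the data are consistent with the 1:2:1 ratio.

0.209; consistent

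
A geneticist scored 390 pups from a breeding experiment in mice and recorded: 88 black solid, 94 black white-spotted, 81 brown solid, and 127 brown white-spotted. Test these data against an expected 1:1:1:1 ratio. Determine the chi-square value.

12.769

Total ratio parts = 4. Expected numbers out of 390:
  black solid: 390 × 1/4 = 97.5
  black white-spotted: 390 × 1/4 = 97.5
  brown solid: 390 × 1/4 = 97.5
  brown white-spotted: 390 × 1/4 = 97.5
χ² = Σ (O − E)² / E
  black solid: (88 − 97.5)² / 97.5 = 0.9256
  black white-spotted: (94 − 97.5)² / 97.5 = 0.1256
  brown solid: (81 − 97.5)² / 97.5 = 2.7923
  brown white-spotted: (127 − 97.5)² / 97.5 = 8.9256
χ² = 0.9256 + 0.1256 + 2.7923 + 8.9256 = 12.7691 ≈ 12.769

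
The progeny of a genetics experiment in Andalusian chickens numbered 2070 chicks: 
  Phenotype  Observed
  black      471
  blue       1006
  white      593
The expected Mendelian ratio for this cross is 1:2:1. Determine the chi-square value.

The 1:2:1 ratio has 4 parts, so with N = 2070 the expected counts are:
  black: 2070 × 1/4 = 517.5
  blue: 2070 × 2/4 = 1035
  white: 2070 × 1/4 = 517.5
χ² = Σ (O − E)² / E
  black: (471 − 517.5)² / 517.5 = 4.1783
  blue: (1006 − 1035)² / 1035 = 0.8126
  white: (593 − 517.5)² / 517.5 = 11.0150
χ² = 4.1783 + 0.8126 + 11.0150 = 16.0059 ≈ 16.006

16.006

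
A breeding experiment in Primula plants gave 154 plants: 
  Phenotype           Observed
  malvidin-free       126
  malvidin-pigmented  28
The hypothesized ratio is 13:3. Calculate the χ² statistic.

Total ratio parts = 16. Expected numbers out of 154:
  malvidin-free: 154 × 13/16 = 125.125
  malvidin-pigmented: 154 × 3/16 = 28.875
χ² = Σ (O − E)² / E
  malvidin-free: (126 − 125.125)² / 125.125 = 0.0061
  malvidin-pigmented: (28 − 28.875)² / 28.875 = 0.0265
χ² = 0.0061 + 0.0265 = 0.0326 ≈ 0.033

0.033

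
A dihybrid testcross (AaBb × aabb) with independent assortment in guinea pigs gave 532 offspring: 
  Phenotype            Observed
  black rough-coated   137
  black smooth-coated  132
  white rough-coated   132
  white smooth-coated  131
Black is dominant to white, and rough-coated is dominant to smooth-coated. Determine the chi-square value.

A dihybrid testcross with independent assortment gives a 1:1:1:1 ratio.
Under the 1:1:1:1 hypothesis (Σ ratio = 4, N = 532):
  black rough-coated: 532 × 1/4 = 133
  black smooth-coated: 532 × 1/4 = 133
  white rough-coated: 532 × 1/4 = 133
  white smooth-coated: 532 × 1/4 = 133
χ² = Σ (O − E)² / E
  black rough-coated: (137 − 133)² / 133 = 0.1203
  black smooth-coated: (132 − 133)² / 133 = 0.0075
  white rough-coated: (132 − 133)² / 133 = 0.0075
  white smooth-coated: (131 − 133)² / 133 = 0.0301
χ² = 0.1203 + 0.0075 + 0.0075 + 0.0301 = 0.1654 ≈ 0.165

0.165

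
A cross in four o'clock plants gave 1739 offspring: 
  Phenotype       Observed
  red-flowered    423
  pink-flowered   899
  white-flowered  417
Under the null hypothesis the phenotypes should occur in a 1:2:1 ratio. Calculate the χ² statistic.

2.043

Under the 1:2:1 hypothesis (Σ ratio = 4, N = 1739):
  red-flowered: 1739 × 1/4 = 434.75
  pink-flowered: 1739 × 2/4 = 869.5
  white-flowered: 1739 × 1/4 = 434.75
χ² = Σ (O − E)² / E
  red-flowered: (423 − 434.75)² / 434.75 = 0.3176
  pink-flowered: (899 − 869.5)² / 869.5 = 1.0009
  white-flowered: (417 − 434.75)² / 434.75 = 0.7247
χ² = 0.3176 + 1.0009 + 0.7247 = 2.0432 ≈ 2.043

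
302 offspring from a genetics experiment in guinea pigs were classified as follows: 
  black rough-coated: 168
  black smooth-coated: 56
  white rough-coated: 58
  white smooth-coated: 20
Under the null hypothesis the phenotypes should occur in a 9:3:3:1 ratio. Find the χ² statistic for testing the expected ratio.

0.128

Expected counts for N = 302 under a 9:3:3:1 ratio (total parts = 16):
  black rough-coated: 302 × 9/16 = 169.875
  black smooth-coated: 302 × 3/16 = 56.625
  white rough-coated: 302 × 3/16 = 56.625
  white smooth-coated: 302 × 1/16 = 18.875
χ² = Σ (O − E)² / E
  black rough-coated: (168 − 169.875)² / 169.875 = 0.0207
  black smooth-coated: (56 − 56.625)² / 56.625 = 0.0069
  white rough-coated: (58 − 56.625)² / 56.625 = 0.0334
  white smooth-coated: (20 − 18.875)² / 18.875 = 0.0671
χ² = 0.0207 + 0.0069 + 0.0334 + 0.0671 = 0.1281 ≈ 0.128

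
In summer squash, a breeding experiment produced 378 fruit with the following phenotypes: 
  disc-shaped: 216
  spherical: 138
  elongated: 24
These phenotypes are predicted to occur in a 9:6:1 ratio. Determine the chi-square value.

0.159

The 9:6:1 ratio has 16 parts, so with N = 378 the expected counts are:
  disc-shaped: 378 × 9/16 = 212.625
  spherical: 378 × 6/16 = 141.75
  elongated: 378 × 1/16 = 23.625
χ² = Σ (O − E)² / E
  disc-shaped: (216 − 212.625)² / 212.625 = 0.0536
  spherical: (138 − 141.75)² / 141.75 = 0.0992
  elongated: (24 − 23.625)² / 23.625 = 0.0060
χ² = 0.0536 + 0.0992 + 0.0060 = 0.1588 ≈ 0.159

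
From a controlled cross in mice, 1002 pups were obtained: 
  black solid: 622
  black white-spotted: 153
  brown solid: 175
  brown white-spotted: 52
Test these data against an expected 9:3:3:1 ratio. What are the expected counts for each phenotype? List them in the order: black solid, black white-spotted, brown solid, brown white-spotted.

563.625, 187.875, 187.875, 62.625

Under the 9:3:3:1 hypothesis (Σ ratio = 16, N = 1002):
  black solid: 1002 × 9/16 = 563.625
  black white-spotted: 1002 × 3/16 = 187.875
  brown solid: 1002 × 3/16 = 187.875
  brown white-spotted: 1002 × 1/16 = 62.625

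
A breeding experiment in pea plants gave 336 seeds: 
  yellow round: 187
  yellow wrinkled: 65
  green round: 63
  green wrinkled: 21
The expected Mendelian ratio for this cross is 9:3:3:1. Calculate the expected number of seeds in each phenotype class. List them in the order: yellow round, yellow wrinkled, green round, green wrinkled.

Total ratio parts = 16. Expected numbers out of 336:
  yellow round: 336 × 9/16 = 189
  yellow wrinkled: 336 × 3/16 = 63
  green round: 336 × 3/16 = 63
  green wrinkled: 336 × 1/16 = 21

189, 63, 63, 21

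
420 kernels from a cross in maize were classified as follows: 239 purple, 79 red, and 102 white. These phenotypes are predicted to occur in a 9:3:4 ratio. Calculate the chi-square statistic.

The 9:3:4 ratio has 16 parts, so with N = 420 the expected counts are:
  purple: 420 × 9/16 = 236.25
  red: 420 × 3/16 = 78.75
  white: 420 × 4/16 = 105
χ² = Σ (O − E)² / E
  purple: (239 − 236.25)² / 236.25 = 0.0320
  red: (79 − 78.75)² / 78.75 = 0.0008
  white: (102 − 105)² / 105 = 0.0857
χ² = 0.0320 + 0.0008 + 0.0857 = 0.1185 ≈ 0.119

0.119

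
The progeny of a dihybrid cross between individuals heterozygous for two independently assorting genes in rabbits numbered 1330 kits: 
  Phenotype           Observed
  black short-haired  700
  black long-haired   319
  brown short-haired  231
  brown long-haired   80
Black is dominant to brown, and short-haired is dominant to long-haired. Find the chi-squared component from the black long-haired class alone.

A dihybrid F₂ with independent assortment and complete dominance at both loci gives a 9:3:3:1 phenotypic ratio.
The 9:3:3:1 ratio has 16 parts, so with N = 1330 the expected counts are:
  black short-haired: 1330 × 9/16 = 748.125
  black long-haired: 1330 × 3/16 = 249.375
  brown short-haired: 1330 × 3/16 = 249.375
  brown long-haired: 1330 × 1/16 = 83.125
Contribution of black long-haired: (319 − 249.375)² / 249.375 = 19.4392

19.439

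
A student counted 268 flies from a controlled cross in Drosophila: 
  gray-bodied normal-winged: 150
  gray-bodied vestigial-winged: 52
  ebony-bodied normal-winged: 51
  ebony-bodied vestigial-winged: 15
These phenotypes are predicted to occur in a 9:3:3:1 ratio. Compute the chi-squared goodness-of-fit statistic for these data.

Expected counts for N = 268 under a 9:3:3:1 ratio (total parts = 16):
  gray-bodied normal-winged: 268 × 9/16 = 150.75
  gray-bodied vestigial-winged: 268 × 3/16 = 50.25
  ebony-bodied normal-winged: 268 × 3/16 = 50.25
  ebony-bodied vestigial-winged: 268 × 1/16 = 16.75
χ² = Σ (O − E)² / E
  gray-bodied normal-winged: (150 − 150.75)² / 150.75 = 0.0037
  gray-bodied vestigial-winged: (52 − 50.25)² / 50.25 = 0.0609
  ebony-bodied normal-winged: (51 − 50.25)² / 50.25 = 0.0112
  ebony-bodied vestigial-winged: (15 − 16.75)² / 16.75 = 0.1828
χ² = 0.0037 + 0.0609 + 0.0112 + 0.1828 = 0.2586 ≈ 0.259

0.259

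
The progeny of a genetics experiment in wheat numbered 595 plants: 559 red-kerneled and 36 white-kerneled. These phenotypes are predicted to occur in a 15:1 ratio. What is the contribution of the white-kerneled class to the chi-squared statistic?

0.038

The 15:1 ratio has 16 parts, so with N = 595 the expected counts are:
  red-kerneled: 595 × 15/16 = 557.8125
  white-kerneled: 595 × 1/16 = 37.1875
Contribution of white-kerneled: (36 − 37.1875)² / 37.1875 = 0.0379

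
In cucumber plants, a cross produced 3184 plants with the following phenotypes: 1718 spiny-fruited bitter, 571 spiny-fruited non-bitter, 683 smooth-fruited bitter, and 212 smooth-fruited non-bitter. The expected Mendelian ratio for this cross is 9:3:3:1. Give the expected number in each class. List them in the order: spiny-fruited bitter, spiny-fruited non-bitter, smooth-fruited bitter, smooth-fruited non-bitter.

1791, 597, 597, 199

Total ratio parts = 16. Expected numbers out of 3184:
  spiny-fruited bitter: 3184 × 9/16 = 1791
  spiny-fruited non-bitter: 3184 × 3/16 = 597
  smooth-fruited bitter: 3184 × 3/16 = 597
  smooth-fruited non-bitter: 3184 × 1/16 = 199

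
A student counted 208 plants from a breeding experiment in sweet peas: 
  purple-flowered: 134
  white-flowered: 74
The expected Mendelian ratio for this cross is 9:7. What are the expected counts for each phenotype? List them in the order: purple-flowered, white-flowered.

117, 91

The 9:7 ratio has 16 parts, so with N = 208 the expected counts are:
  purple-flowered: 208 × 9/16 = 117
  white-flowered: 208 × 7/16 = 91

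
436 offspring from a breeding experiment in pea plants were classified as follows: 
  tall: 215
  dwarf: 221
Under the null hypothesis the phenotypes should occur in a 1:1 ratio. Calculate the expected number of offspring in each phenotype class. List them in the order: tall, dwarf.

218, 218

Expected counts for N = 436 under a 1:1 ratio (total parts = 2):
  tall: 436 × 1/2 = 218
  dwarf: 436 × 1/2 = 218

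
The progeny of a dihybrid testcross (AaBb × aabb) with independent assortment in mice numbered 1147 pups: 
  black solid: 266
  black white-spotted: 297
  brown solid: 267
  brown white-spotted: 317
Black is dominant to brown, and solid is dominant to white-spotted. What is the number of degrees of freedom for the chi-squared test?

3

A dihybrid testcross with independent assortment gives a 1:1:1:1 ratio.
A goodness-of-fit test with 4 phenotype classes has df = 4 − 1 = 3.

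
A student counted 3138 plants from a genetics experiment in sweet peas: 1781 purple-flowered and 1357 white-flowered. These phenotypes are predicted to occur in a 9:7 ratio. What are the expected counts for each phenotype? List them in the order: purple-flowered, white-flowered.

Under the 9:7 hypothesis (Σ ratio = 16, N = 3138):
  purple-flowered: 3138 × 9/16 = 1765.125
  white-flowered: 3138 × 7/16 = 1372.875

1765.125, 1372.875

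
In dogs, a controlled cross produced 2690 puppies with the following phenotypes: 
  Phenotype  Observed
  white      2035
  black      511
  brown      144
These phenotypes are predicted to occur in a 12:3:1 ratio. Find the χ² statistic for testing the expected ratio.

The 12:3:1 ratio has 16 parts, so with N = 2690 the expected counts are:
  white: 2690 × 12/16 = 2017.5
  black: 2690 × 3/16 = 504.375
  brown: 2690 × 1/16 = 168.125
χ² = Σ (O − E)² / E
  white: (2035 − 2017.5)² / 2017.5 = 0.1518
  black: (511 − 504.375)² / 504.375 = 0.0870
  brown: (144 − 168.125)² / 168.125 = 3.4618
χ² = 0.1518 + 0.0870 + 3.4618 = 3.7006 ≈ 3.701

3.701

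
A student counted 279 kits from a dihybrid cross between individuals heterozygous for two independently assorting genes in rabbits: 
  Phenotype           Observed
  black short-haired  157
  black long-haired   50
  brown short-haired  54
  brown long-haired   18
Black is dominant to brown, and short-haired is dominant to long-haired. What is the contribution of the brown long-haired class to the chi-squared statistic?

A dihybrid F₂ with independent assortment and complete dominance at both loci gives a 9:3:3:1 phenotypic ratio.
Under the 9:3:3:1 hypothesis (Σ ratio = 16, N = 279):
  black short-haired: 279 × 9/16 = 156.9375
  black long-haired: 279 × 3/16 = 52.3125
  brown short-haired: 279 × 3/16 = 52.3125
  brown long-haired: 279 × 1/16 = 17.4375
Contribution of brown long-haired: (18 − 17.4375)² / 17.4375 = 0.0181

0.018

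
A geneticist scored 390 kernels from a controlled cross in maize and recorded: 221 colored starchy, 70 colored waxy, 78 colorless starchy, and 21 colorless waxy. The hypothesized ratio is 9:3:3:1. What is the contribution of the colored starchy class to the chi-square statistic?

Under the 9:3:3:1 hypothesis (Σ ratio = 16, N = 390):
  colored starchy: 390 × 9/16 = 219.375
  colored waxy: 390 × 3/16 = 73.125
  colorless starchy: 390 × 3/16 = 73.125
  colorless waxy: 390 × 1/16 = 24.375
Contribution of colored starchy: (221 − 219.375)² / 219.375 = 0.0120

0.012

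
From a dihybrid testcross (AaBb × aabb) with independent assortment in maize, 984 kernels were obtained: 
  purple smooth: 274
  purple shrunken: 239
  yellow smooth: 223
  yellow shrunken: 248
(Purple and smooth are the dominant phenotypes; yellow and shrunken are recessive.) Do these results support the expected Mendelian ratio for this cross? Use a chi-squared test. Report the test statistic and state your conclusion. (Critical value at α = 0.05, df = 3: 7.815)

A dihybrid testcross with independent assortment gives a 1:1:1:1 ratio.
Total ratio parts = 4. Expected numbers out of 984:
  purple smooth: 984 × 1/4 = 246
  purple shrunken: 984 × 1/4 = 246
  yellow smooth: 984 × 1/4 = 246
  yellow shrunken: 984 × 1/4 = 246
χ² = Σ (O − E)² / E
  purple smooth: (274 − 246)² / 246 = 3.1870
  purple shrunken: (239 − 246)² / 246 = 0.1992
  yellow smooth: (223 − 246)² / 246 = 2.1504
  yellow shrunken: (248 − 246)² / 246 = 0.0163
χ² = 3.1870 + 0.1992 + 2.1504 + 0.0163 = 5.5529 ≈ 5.553
Degrees of freedom = 4 − 1 = 3; critical value at α = 0.05 is 7.815.
Since 5.553 < 7.815, we fail to reject the null hypothesis — the data are consistent with the 1:1:1:1 ratio.

5.553; consistent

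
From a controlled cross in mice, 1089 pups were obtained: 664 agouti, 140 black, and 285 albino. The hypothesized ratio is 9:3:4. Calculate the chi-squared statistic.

25.094

Under the 9:3:4 hypothesis (Σ ratio = 16, N = 1089):
  agouti: 1089 × 9/16 = 612.5625
  black: 1089 × 3/16 = 204.1875
  albino: 1089 × 4/16 = 272.25
χ² = Σ (O − E)² / E
  agouti: (664 − 612.5625)² / 612.5625 = 4.3193
  black: (140 − 204.1875)² / 204.1875 = 20.1777
  albino: (285 − 272.25)² / 272.25 = 0.5971
χ² = 4.3193 + 20.1777 + 0.5971 = 25.0941 ≈ 25.094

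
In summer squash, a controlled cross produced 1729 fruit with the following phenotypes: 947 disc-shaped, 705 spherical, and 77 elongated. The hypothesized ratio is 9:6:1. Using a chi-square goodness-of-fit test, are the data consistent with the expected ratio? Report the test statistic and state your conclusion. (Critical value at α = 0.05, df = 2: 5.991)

Under the 9:6:1 hypothesis (Σ ratio = 16, N = 1729):
  disc-shaped: 1729 × 9/16 = 972.5625
  spherical: 1729 × 6/16 = 648.375
  elongated: 1729 × 1/16 = 108.0625
χ² = Σ (O − E)² / E
  disc-shaped: (947 − 972.5625)² / 972.5625 = 0.6719
  spherical: (705 − 648.375)² / 648.375 = 4.9453
  elongated: (77 − 108.0625)² / 108.0625 = 8.9289
χ² = 0.6719 + 4.9453 + 8.9289 = 14.5461 ≈ 14.546
Degrees of freedom = 3 − 1 = 2; critical value at α = 0.05 is 5.991.
Since 14.546 > 5.991, we reject the null hypothesis — the data do not fit the 9:6:1 ratio.

14.546; not consistent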